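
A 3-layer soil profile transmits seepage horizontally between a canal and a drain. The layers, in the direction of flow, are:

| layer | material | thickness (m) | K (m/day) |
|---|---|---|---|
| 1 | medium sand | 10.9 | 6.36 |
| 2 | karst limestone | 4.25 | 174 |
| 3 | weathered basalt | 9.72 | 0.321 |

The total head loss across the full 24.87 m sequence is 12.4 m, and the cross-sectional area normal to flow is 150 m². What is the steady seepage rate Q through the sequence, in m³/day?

58.1

Flow is perpendicular to layering, so the layers act in series and the equivalent K is the thickness-weighted harmonic mean.
Total thickness L = 10.9 + 4.25 + 9.72 = 24.87 m.
Σ(b_i/K_i) = 10.9/6.36 + 4.25/174 + 9.72/0.321 = 32.02 d.
K_eq = L / Σ(b_i/K_i) = 24.87 / 32.02 = 0.7767 m/day.
Q = K_eq · A · (Δh/L) = 0.7767 × 150 × (12.4/24.87) = 58.09 m³/day.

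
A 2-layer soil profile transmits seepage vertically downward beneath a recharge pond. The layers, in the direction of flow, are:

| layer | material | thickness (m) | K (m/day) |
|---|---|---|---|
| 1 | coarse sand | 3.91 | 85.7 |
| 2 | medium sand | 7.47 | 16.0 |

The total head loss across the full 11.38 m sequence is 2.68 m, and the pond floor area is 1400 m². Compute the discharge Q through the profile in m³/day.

Flow is perpendicular to layering, so the layers act in series and the equivalent K is the thickness-weighted harmonic mean.
Total thickness L = 3.91 + 7.47 = 11.38 m.
Σ(b_i/K_i) = 3.91/85.7 + 7.47/16.0 = 0.5125 d.
K_eq = L / Σ(b_i/K_i) = 11.38 / 0.5125 = 22.20 m/day.
Q = K_eq · A · (Δh/L) = 22.20 × 1400 × (2.68/11.38) = 7321 m³/day.

7320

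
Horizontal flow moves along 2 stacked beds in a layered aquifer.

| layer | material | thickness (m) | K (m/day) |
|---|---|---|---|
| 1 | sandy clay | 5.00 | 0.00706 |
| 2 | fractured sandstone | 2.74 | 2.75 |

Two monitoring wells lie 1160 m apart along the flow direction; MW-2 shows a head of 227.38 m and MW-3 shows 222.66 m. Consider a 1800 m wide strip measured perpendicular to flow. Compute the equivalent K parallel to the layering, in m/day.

0.978

Flow is parallel to layering, so each bed carries its own Darcy discharge and the transmissivities add.
Σ(K_i·b_i) = 0.00706×5.00 + 2.75×2.74 = 7.570 m²/day.
Total thickness b = 7.740 m, so K_eq = Σ(K_i·b_i)/b = 0.9781 m/day.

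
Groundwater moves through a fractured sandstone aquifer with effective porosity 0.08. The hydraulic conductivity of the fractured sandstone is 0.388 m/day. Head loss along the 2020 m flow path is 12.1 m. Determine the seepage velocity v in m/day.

Hydraulic gradient i = Δh / L = 12.1 / 2020 = 0.005990.
Darcy flux q = K · i = 0.3880 × 0.005990 = 0.002324 m/day.
Seepage velocity v = q / n_e = 0.002324 / 0.08 = 0.02905 m/day.

0.0291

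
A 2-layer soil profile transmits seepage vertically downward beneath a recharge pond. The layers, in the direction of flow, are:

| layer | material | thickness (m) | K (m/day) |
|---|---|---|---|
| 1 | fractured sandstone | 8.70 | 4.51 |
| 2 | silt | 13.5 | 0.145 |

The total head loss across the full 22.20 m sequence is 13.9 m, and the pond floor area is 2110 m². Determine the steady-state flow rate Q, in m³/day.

Flow is perpendicular to layering, so the layers act in series and the equivalent K is the thickness-weighted harmonic mean.
Total thickness L = 8.70 + 13.5 = 22.20 m.
Σ(b_i/K_i) = 8.70/4.51 + 13.5/0.145 = 95.03 d.
K_eq = L / Σ(b_i/K_i) = 22.20 / 95.03 = 0.2336 m/day.
Q = K_eq · A · (Δh/L) = 0.2336 × 2110 × (13.9/22.20) = 308.6 m³/day.

309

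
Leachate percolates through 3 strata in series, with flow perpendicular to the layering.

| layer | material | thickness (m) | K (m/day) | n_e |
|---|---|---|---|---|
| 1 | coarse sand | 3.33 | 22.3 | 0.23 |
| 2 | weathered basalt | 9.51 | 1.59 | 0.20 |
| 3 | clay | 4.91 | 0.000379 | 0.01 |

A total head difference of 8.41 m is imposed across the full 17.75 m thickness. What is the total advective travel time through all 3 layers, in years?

With flow normal to the layers, continuity requires the same specific discharge q through every layer.
Σ(b_i/K_i) = 3.33/22.3 + 9.51/1.59 + 4.91/0.000379 = 12961 d.
q = Δh / Σ(b_i/K_i) = 8.41 / 12961 = 0.0006489 m/day.
In each layer the seepage velocity is v_i = q/n_i, so the layer transit time is t_i = b_i·n_i / q:
  layer 1 (coarse sand): t_1 = 3.33 × 0.23 / 0.0006489 = 1180 d
  layer 2 (weathered basalt): t_2 = 9.51 × 0.20 / 0.0006489 = 2931 d
  layer 3 (clay): t_3 = 4.91 × 0.01 / 0.0006489 = 75.67 d
Total t = Σ t_i = 4187 days = 11.46 years.

11.5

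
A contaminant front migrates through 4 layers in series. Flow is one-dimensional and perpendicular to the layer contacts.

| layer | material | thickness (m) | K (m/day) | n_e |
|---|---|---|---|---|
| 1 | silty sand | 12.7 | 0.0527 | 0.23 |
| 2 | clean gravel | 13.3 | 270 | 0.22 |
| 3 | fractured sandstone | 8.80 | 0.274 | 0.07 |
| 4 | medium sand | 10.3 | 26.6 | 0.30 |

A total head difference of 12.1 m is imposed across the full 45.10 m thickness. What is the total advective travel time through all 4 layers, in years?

0.591

With flow normal to the layers, continuity requires the same specific discharge q through every layer.
Σ(b_i/K_i) = 12.7/0.0527 + 13.3/270 + 8.80/0.274 + 10.3/26.6 = 273.5 d.
q = Δh / Σ(b_i/K_i) = 12.1 / 273.5 = 0.04423 m/day.
In each layer the seepage velocity is v_i = q/n_i, so the layer transit time is t_i = b_i·n_i / q:
  layer 1 (silty sand): t_1 = 12.7 × 0.23 / 0.04423 = 66.03 d
  layer 2 (clean gravel): t_2 = 13.3 × 0.22 / 0.04423 = 66.15 d
  layer 3 (fractured sandstone): t_3 = 8.80 × 0.07 / 0.04423 = 13.93 d
  layer 4 (medium sand): t_4 = 10.3 × 0.30 / 0.04423 = 69.85 d
Total t = Σ t_i = 216.0 days = 0.5913 years.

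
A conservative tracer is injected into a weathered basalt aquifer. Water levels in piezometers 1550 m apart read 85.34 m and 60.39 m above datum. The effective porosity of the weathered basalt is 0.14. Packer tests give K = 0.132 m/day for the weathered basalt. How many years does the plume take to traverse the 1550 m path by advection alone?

280

Hydraulic gradient i = (85.34 − 60.39) / 1550 = 24.95 / 1550 = 0.01610.
Darcy flux q = K · i = 0.1320 × 0.01610 = 0.002125 m/day.
Seepage velocity v = q / n_e = 0.002125 / 0.14 = 0.01518 m/day.
Travel time t = L / v = 1550 / 0.01518 = 1.021e+05 days = 279.6 years.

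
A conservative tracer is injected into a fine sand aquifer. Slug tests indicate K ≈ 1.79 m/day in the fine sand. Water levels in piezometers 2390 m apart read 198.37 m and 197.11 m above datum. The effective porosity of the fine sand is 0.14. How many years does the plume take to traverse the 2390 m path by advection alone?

971

Hydraulic gradient i = (198.37 − 197.11) / 2390 = 1.26 / 2390 = 0.0005272.
Darcy flux q = K · i = 1.790 × 0.0005272 = 0.0009437 m/day.
Seepage velocity v = q / n_e = 0.0009437 / 0.14 = 0.006741 m/day.
Travel time t = L / v = 2390 / 0.006741 = 3.546e+05 days = 970.8 years.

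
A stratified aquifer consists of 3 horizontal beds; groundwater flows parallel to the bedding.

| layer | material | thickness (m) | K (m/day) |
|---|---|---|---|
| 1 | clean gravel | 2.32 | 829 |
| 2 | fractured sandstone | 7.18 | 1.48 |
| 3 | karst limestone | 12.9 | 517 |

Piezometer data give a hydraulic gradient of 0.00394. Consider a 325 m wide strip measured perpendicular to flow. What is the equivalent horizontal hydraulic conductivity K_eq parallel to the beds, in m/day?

384

Flow is parallel to layering, so each bed carries its own Darcy discharge and the transmissivities add.
Σ(K_i·b_i) = 829×2.32 + 1.48×7.18 + 517×12.9 = 8603 m²/day.
Total thickness b = 22.40 m, so K_eq = Σ(K_i·b_i)/b = 384.1 m/day.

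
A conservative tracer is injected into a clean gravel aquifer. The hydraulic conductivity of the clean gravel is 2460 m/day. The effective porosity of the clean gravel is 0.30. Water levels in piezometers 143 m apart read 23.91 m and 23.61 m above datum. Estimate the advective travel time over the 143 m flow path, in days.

Hydraulic gradient i = (23.91 − 23.61) / 143 = 0.3 / 143 = 0.002098.
Darcy flux q = K · i = 2460 × 0.002098 = 5.161 m/day.
Seepage velocity v = q / n_e = 5.161 / 0.30 = 17.20 m/day.
Travel time t = L / v = 143 / 17.20 = 8.313 days.

8.31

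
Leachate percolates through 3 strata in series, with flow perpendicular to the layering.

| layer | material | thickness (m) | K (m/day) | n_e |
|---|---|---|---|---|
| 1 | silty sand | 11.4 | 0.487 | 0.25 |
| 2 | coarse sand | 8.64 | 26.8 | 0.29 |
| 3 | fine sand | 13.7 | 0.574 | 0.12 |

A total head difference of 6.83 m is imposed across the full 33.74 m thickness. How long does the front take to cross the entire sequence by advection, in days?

48.8

With flow normal to the layers, continuity requires the same specific discharge q through every layer.
Σ(b_i/K_i) = 11.4/0.487 + 8.64/26.8 + 13.7/0.574 = 47.60 d.
q = Δh / Σ(b_i/K_i) = 6.83 / 47.60 = 0.1435 m/day.
In each layer the seepage velocity is v_i = q/n_i, so the layer transit time is t_i = b_i·n_i / q:
  layer 1 (silty sand): t_1 = 11.4 × 0.25 / 0.1435 = 19.86 d
  layer 2 (coarse sand): t_2 = 8.64 × 0.29 / 0.1435 = 17.46 d
  layer 3 (fine sand): t_3 = 13.7 × 0.12 / 0.1435 = 11.46 d
Total t = Σ t_i = 48.78 days.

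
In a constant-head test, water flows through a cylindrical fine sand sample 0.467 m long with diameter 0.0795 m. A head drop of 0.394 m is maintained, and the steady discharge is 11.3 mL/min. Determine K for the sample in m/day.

Cross-sectional area A = π·(d/2)² = π × (0.0795/2)² = 0.004964 m².
Convert discharge: 11.3 mL/min = 1.883e-07 m³/s.
Darcy's law rearranged: K = Q·L / (A·Δh) = 1.883e-07 × 0.467 / (0.004964 × 0.394) = 4.497e-05 m/s = 3.885 m/day.

3.89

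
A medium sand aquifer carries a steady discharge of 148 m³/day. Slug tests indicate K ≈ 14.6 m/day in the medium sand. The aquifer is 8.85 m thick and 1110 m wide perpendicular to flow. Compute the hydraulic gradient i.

0.00103

Cross-sectional area A = 1110 × 8.85 = 9824 m².
From Q = K·A·i, i = Q / (K·A) = 148 / (14.60 × 9824) = 0.001032.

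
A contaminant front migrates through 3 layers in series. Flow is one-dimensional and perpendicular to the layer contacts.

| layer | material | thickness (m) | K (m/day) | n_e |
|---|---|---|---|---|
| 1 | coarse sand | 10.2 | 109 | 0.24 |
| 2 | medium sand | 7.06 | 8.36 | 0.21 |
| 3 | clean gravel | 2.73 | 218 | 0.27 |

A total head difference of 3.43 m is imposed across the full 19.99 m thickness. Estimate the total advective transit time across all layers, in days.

1.29

With flow normal to the layers, continuity requires the same specific discharge q through every layer.
Σ(b_i/K_i) = 10.2/109 + 7.06/8.36 + 2.73/218 = 0.9506 d.
q = Δh / Σ(b_i/K_i) = 3.43 / 0.9506 = 3.608 m/day.
In each layer the seepage velocity is v_i = q/n_i, so the layer transit time is t_i = b_i·n_i / q:
  layer 1 (coarse sand): t_1 = 10.2 × 0.24 / 3.608 = 0.6784 d
  layer 2 (medium sand): t_2 = 7.06 × 0.21 / 3.608 = 0.4109 d
  layer 3 (clean gravel): t_3 = 2.73 × 0.27 / 3.608 = 0.2043 d
Total t = Σ t_i = 1.294 days.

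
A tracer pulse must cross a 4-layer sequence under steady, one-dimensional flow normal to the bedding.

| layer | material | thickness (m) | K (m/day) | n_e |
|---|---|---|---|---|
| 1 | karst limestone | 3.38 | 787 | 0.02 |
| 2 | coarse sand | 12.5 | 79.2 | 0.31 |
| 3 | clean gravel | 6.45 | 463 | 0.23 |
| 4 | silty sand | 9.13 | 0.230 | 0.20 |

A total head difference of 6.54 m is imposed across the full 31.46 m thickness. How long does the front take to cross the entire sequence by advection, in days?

With flow normal to the layers, continuity requires the same specific discharge q through every layer.
Σ(b_i/K_i) = 3.38/787 + 12.5/79.2 + 6.45/463 + 9.13/0.230 = 39.87 d.
q = Δh / Σ(b_i/K_i) = 6.54 / 39.87 = 0.1640 m/day.
In each layer the seepage velocity is v_i = q/n_i, so the layer transit time is t_i = b_i·n_i / q:
  layer 1 (karst limestone): t_1 = 3.38 × 0.02 / 0.1640 = 0.4121 d
  layer 2 (coarse sand): t_2 = 12.5 × 0.31 / 0.1640 = 23.62 d
  layer 3 (clean gravel): t_3 = 6.45 × 0.23 / 0.1640 = 9.044 d
  layer 4 (silty sand): t_4 = 9.13 × 0.20 / 0.1640 = 11.13 d
Total t = Σ t_i = 44.21 days.

44.2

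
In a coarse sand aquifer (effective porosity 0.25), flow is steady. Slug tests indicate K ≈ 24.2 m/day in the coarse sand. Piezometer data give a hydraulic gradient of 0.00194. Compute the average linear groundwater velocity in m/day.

0.188

Hydraulic gradient i = 0.00194.
Darcy flux q = K · i = 24.20 × 0.001940 = 0.04695 m/day.
Seepage velocity v = q / n_e = 0.04695 / 0.25 = 0.1878 m/day.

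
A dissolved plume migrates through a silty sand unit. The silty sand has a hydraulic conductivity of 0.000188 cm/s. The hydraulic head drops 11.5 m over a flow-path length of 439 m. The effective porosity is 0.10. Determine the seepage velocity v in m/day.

Convert K: 0.000188 cm/s × 864 = 0.1624 m/day.
Hydraulic gradient i = Δh / L = 11.5 / 439 = 0.02620.
Darcy flux q = K · i = 0.1624 × 0.02620 = 0.004255 m/day.
Seepage velocity v = q / n_e = 0.004255 / 0.10 = 0.04255 m/day.

0.0426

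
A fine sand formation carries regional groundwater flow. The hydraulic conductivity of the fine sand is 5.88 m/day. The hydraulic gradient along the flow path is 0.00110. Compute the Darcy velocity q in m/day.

Hydraulic gradient i = 0.00110.
Specific discharge q = K · i = 5.880 × 0.001100 = 0.006468 m/day.

0.00647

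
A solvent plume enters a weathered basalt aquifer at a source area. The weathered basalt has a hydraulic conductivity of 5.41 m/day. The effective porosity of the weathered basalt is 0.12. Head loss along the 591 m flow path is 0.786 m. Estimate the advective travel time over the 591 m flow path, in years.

Hydraulic gradient i = Δh / L = 0.786 / 591 = 0.001330.
Darcy flux q = K · i = 5.410 × 0.001330 = 0.007195 m/day.
Seepage velocity v = q / n_e = 0.007195 / 0.12 = 0.05996 m/day.
Travel time t = L / v = 591 / 0.05996 = 9857 days = 26.99 years.

27.0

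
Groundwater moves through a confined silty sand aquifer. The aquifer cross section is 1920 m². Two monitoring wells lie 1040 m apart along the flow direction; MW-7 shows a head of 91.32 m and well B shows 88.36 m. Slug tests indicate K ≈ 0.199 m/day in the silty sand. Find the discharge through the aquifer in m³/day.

Hydraulic gradient i = (91.32 − 88.36) / 1040 = 2.96 / 1040 = 0.002846.
Darcy's law: Q = K · A · i = 0.1990 × 1920 × 0.002846 = 1.087 m³/day.

1.09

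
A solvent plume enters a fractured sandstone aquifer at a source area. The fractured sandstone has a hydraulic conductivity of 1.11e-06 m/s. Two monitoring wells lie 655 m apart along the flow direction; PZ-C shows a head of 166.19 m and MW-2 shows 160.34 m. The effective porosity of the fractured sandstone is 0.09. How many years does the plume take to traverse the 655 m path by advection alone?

188

Convert K: 1.11e-06 m/s × 86400 = 0.09590 m/day.
Hydraulic gradient i = (166.19 − 160.34) / 655 = 5.85 / 655 = 0.008931.
Darcy flux q = K · i = 0.09590 × 0.008931 = 0.0008565 m/day.
Seepage velocity v = q / n_e = 0.0008565 / 0.09 = 0.009517 m/day.
Travel time t = L / v = 655 / 0.009517 = 68823 days = 188.4 years.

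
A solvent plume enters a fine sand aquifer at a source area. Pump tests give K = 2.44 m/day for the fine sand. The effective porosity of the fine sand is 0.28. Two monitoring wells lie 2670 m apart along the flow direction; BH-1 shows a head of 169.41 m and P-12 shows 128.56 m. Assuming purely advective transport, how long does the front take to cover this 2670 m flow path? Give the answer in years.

54.8

Hydraulic gradient i = (169.41 − 128.56) / 2670 = 40.85 / 2670 = 0.01530.
Darcy flux q = K · i = 2.440 × 0.01530 = 0.03733 m/day.
Seepage velocity v = q / n_e = 0.03733 / 0.28 = 0.1333 m/day.
Travel time t = L / v = 2670 / 0.1333 = 20026 days = 54.83 years.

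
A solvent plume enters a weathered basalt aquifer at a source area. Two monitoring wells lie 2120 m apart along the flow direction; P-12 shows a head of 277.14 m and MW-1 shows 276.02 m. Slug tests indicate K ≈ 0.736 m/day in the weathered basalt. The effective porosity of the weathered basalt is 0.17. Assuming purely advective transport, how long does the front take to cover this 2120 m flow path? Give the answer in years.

2540

Hydraulic gradient i = (277.14 − 276.02) / 2120 = 1.12 / 2120 = 0.0005283.
Darcy flux q = K · i = 0.7360 × 0.0005283 = 0.0003888 m/day.
Seepage velocity v = q / n_e = 0.0003888 / 0.17 = 0.002287 m/day.
Travel time t = L / v = 2120 / 0.002287 = 9.269e+05 days = 2538 years.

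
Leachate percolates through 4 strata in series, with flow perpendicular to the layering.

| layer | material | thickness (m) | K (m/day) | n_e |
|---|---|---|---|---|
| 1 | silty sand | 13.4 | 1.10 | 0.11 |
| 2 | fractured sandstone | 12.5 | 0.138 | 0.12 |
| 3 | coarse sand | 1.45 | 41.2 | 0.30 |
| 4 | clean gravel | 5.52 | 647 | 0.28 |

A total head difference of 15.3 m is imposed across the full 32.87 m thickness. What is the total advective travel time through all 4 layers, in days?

33.3

With flow normal to the layers, continuity requires the same specific discharge q through every layer.
Σ(b_i/K_i) = 13.4/1.10 + 12.5/0.138 + 1.45/41.2 + 5.52/647 = 102.8 d.
q = Δh / Σ(b_i/K_i) = 15.3 / 102.8 = 0.1488 m/day.
In each layer the seepage velocity is v_i = q/n_i, so the layer transit time is t_i = b_i·n_i / q:
  layer 1 (silty sand): t_1 = 13.4 × 0.11 / 0.1488 = 9.904 d
  layer 2 (fractured sandstone): t_2 = 12.5 × 0.12 / 0.1488 = 10.08 d
  layer 3 (coarse sand): t_3 = 1.45 × 0.30 / 0.1488 = 2.923 d
  layer 4 (clean gravel): t_4 = 5.52 × 0.28 / 0.1488 = 10.39 d
Total t = Σ t_i = 33.29 days.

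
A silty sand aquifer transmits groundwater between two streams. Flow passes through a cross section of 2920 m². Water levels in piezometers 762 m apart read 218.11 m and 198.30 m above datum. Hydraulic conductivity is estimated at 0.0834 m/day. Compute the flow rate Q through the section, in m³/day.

Hydraulic gradient i = (218.11 − 198.30) / 762 = 19.81 / 762 = 0.02600.
Darcy's law: Q = K · A · i = 0.08340 × 2920 × 0.02600 = 6.331 m³/day.

6.33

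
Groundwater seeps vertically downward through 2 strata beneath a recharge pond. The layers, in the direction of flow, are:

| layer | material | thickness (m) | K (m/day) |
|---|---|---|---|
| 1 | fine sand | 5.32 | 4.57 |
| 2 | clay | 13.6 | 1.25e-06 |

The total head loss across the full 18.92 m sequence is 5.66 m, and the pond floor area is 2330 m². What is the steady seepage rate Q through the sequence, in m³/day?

Flow is perpendicular to layering, so the layers act in series and the equivalent K is the thickness-weighted harmonic mean.
Total thickness L = 5.32 + 13.6 = 18.92 m.
Σ(b_i/K_i) = 5.32/4.57 + 13.6/1.25e-06 = 1.088e+07 d.
K_eq = L / Σ(b_i/K_i) = 18.92 / 1.088e+07 = 1.739e-06 m/day.
Q = K_eq · A · (Δh/L) = 1.739e-06 × 2330 × (5.66/18.92) = 0.001212 m³/day.

0.00121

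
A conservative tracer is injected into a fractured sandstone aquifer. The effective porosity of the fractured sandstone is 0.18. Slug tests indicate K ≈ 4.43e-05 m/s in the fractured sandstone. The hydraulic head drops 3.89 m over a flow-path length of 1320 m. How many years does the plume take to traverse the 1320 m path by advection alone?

57.7

Convert K: 4.43e-05 m/s × 86400 = 3.828 m/day.
Hydraulic gradient i = Δh / L = 3.89 / 1320 = 0.002947.
Darcy flux q = K · i = 3.828 × 0.002947 = 0.01128 m/day.
Seepage velocity v = q / n_e = 0.01128 / 0.18 = 0.06266 m/day.
Travel time t = L / v = 1320 / 0.06266 = 21065 days = 57.67 years.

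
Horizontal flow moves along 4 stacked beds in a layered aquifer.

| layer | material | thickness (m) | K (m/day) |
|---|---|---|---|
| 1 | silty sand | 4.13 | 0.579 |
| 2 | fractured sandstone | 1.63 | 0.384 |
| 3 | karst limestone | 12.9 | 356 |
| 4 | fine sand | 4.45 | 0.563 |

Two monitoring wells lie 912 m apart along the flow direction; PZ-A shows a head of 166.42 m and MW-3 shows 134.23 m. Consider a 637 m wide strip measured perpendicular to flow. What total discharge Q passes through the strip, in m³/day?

103000

Flow is parallel to layering, so each bed carries its own Darcy discharge and the transmissivities add.
Σ(K_i·b_i) = 0.579×4.13 + 0.384×1.63 + 356×12.9 + 0.563×4.45 = 4598 m²/day.
Hydraulic gradient i = (166.42 − 134.23) / 912 = 32.19 / 912 = 0.03530.
Q = Σ(K_i·b_i) · W · i = 4598 × 637 × 0.03530 = 1.034e+05 m³/day.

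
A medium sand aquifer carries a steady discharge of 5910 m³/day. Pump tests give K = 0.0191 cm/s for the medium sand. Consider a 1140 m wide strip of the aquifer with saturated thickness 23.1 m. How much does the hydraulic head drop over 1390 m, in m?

Convert K: 0.0191 cm/s × 864 = 16.50 m/day.
Cross-sectional area A = 1140 × 23.1 = 26334 m².
From Q = K·A·i, i = Q / (K·A) = 5910 / (16.50 × 26334) = 0.01360.
Head loss Δh = i · L = 0.01360 × 1390 = 18.90 m.

18.9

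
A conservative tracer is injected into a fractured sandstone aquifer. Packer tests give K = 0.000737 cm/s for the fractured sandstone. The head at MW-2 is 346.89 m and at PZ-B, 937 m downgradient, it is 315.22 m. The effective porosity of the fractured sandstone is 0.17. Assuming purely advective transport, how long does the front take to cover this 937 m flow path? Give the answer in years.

20.3

Convert K: 0.000737 cm/s × 864 = 0.6368 m/day.
Hydraulic gradient i = (346.89 − 315.22) / 937 = 31.67 / 937 = 0.03380.
Darcy flux q = K · i = 0.6368 × 0.03380 = 0.02152 m/day.
Seepage velocity v = q / n_e = 0.02152 / 0.17 = 0.1266 m/day.
Travel time t = L / v = 937 / 0.1266 = 7401 days = 20.26 years.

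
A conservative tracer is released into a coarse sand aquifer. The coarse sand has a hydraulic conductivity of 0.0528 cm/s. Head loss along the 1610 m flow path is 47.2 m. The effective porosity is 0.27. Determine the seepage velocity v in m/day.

Convert K: 0.0528 cm/s × 864 = 45.62 m/day.
Hydraulic gradient i = Δh / L = 47.2 / 1610 = 0.02932.
Darcy flux q = K · i = 45.62 × 0.02932 = 1.337 m/day.
Seepage velocity v = q / n_e = 1.337 / 0.27 = 4.953 m/day.

4.95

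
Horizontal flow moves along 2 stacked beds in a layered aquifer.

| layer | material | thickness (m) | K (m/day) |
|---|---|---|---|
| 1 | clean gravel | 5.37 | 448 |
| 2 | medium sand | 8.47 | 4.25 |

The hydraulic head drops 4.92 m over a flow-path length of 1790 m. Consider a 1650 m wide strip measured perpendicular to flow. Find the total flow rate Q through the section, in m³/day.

Flow is parallel to layering, so each bed carries its own Darcy discharge and the transmissivities add.
Σ(K_i·b_i) = 448×5.37 + 4.25×8.47 = 2442 m²/day.
Hydraulic gradient i = Δh / L = 4.92 / 1790 = 0.002749.
Q = Σ(K_i·b_i) · W · i = 2442 × 1650 × 0.002749 = 11074 m³/day.

11100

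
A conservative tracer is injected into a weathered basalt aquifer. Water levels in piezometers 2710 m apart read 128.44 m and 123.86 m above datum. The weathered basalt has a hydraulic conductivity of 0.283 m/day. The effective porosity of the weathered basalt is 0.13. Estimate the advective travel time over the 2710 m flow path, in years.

2020

Hydraulic gradient i = (128.44 − 123.86) / 2710 = 4.58 / 2710 = 0.001690.
Darcy flux q = K · i = 0.2830 × 0.001690 = 0.0004783 m/day.
Seepage velocity v = q / n_e = 0.0004783 / 0.13 = 0.003679 m/day.
Travel time t = L / v = 2710 / 0.003679 = 7.366e+05 days = 2017 years.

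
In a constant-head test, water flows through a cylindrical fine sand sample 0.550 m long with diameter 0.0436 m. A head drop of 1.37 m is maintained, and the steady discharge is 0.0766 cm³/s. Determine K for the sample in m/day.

Cross-sectional area A = π·(d/2)² = π × (0.0436/2)² = 0.001493 m².
Convert discharge: 0.0766 cm³/s = 7.660e-08 m³/s.
Darcy's law rearranged: K = Q·L / (A·Δh) = 7.660e-08 × 0.550 / (0.001493 × 1.37) = 2.060e-05 m/s = 1.780 m/day.

1.78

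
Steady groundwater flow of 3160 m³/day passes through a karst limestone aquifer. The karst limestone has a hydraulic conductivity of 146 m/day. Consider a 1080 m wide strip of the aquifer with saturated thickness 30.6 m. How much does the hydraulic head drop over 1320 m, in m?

0.864

Cross-sectional area A = 1080 × 30.6 = 33048 m².
From Q = K·A·i, i = Q / (K·A) = 3160 / (146.0 × 33048) = 0.0006549.
Head loss Δh = i · L = 0.0006549 × 1320 = 0.8645 m.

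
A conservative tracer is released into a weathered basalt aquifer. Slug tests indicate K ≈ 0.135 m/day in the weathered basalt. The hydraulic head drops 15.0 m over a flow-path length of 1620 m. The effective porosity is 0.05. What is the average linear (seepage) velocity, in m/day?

0.0250

Hydraulic gradient i = Δh / L = 15.0 / 1620 = 0.009259.
Darcy flux q = K · i = 0.1350 × 0.009259 = 0.001250 m/day.
Seepage velocity v = q / n_e = 0.001250 / 0.05 = 0.02500 m/day.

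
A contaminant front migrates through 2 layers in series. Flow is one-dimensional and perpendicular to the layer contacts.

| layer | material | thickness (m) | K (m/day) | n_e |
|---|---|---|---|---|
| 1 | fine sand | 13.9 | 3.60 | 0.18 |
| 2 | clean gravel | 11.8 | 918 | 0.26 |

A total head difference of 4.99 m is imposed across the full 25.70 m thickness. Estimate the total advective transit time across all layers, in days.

With flow normal to the layers, continuity requires the same specific discharge q through every layer.
Σ(b_i/K_i) = 13.9/3.60 + 11.8/918 = 3.874 d.
q = Δh / Σ(b_i/K_i) = 4.99 / 3.874 = 1.288 m/day.
In each layer the seepage velocity is v_i = q/n_i, so the layer transit time is t_i = b_i·n_i / q:
  layer 1 (fine sand): t_1 = 13.9 × 0.18 / 1.288 = 1.942 d
  layer 2 (clean gravel): t_2 = 11.8 × 0.26 / 1.288 = 2.382 d
Total t = Σ t_i = 4.324 days.

4.32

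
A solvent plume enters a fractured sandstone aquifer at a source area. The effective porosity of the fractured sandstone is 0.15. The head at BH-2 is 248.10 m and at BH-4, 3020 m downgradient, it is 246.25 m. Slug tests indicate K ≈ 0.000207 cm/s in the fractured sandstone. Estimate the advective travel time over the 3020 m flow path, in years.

11300

Convert K: 0.000207 cm/s × 864 = 0.1788 m/day.
Hydraulic gradient i = (248.10 − 246.25) / 3020 = 1.85 / 3020 = 0.0006126.
Darcy flux q = K · i = 0.1788 × 0.0006126 = 0.0001096 m/day.
Seepage velocity v = q / n_e = 0.0001096 / 0.15 = 0.0007304 m/day.
Travel time t = L / v = 3020 / 0.0007304 = 4.135e+06 days = 11320 years.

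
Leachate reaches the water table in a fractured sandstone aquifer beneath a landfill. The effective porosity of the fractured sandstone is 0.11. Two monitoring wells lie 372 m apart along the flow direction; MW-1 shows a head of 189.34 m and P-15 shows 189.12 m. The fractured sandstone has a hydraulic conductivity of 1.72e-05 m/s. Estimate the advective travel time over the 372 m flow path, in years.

Convert K: 1.72e-05 m/s × 86400 = 1.486 m/day.
Hydraulic gradient i = (189.34 − 189.12) / 372 = 0.22 / 372 = 0.0005914.
Darcy flux q = K · i = 1.486 × 0.0005914 = 0.0008789 m/day.
Seepage velocity v = q / n_e = 0.0008789 / 0.11 = 0.007990 m/day.
Travel time t = L / v = 372 / 0.007990 = 46560 days = 127.5 years.

127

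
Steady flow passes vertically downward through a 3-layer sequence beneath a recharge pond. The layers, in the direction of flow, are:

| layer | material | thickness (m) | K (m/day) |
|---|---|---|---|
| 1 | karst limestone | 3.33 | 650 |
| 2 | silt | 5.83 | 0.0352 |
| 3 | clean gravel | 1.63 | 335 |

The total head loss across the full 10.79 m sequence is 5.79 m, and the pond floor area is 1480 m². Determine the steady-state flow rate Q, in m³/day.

51.7

Flow is perpendicular to layering, so the layers act in series and the equivalent K is the thickness-weighted harmonic mean.
Total thickness L = 3.33 + 5.83 + 1.63 = 10.79 m.
Σ(b_i/K_i) = 3.33/650 + 5.83/0.0352 + 1.63/335 = 165.6 d.
K_eq = L / Σ(b_i/K_i) = 10.79 / 165.6 = 0.06514 m/day.
Q = K_eq · A · (Δh/L) = 0.06514 × 1480 × (5.79/10.79) = 51.74 m³/day.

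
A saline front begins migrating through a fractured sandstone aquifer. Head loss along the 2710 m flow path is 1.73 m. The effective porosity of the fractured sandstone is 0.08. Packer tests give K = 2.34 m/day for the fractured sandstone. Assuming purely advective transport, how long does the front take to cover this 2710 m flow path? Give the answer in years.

Hydraulic gradient i = Δh / L = 1.73 / 2710 = 0.0006384.
Darcy flux q = K · i = 2.340 × 0.0006384 = 0.001494 m/day.
Seepage velocity v = q / n_e = 0.001494 / 0.08 = 0.01867 m/day.
Travel time t = L / v = 2710 / 0.01867 = 1.451e+05 days = 397.4 years.

397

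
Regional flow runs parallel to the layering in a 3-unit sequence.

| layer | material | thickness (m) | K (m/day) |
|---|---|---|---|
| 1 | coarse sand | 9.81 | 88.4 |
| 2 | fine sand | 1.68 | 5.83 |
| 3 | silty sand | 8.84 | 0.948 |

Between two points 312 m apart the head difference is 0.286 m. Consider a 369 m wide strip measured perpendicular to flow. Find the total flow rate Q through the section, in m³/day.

Flow is parallel to layering, so each bed carries its own Darcy discharge and the transmissivities add.
Σ(K_i·b_i) = 88.4×9.81 + 5.83×1.68 + 0.948×8.84 = 885.4 m²/day.
Hydraulic gradient i = Δh / L = 0.286 / 312 = 0.0009167.
Q = Σ(K_i·b_i) · W · i = 885.4 × 369 × 0.0009167 = 299.5 m³/day.

299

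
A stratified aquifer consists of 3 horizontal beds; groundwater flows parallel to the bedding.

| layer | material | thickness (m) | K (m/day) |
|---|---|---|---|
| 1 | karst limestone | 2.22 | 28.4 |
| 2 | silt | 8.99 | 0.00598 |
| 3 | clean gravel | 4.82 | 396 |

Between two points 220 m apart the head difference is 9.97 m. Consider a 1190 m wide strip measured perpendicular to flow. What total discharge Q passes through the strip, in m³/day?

Flow is parallel to layering, so each bed carries its own Darcy discharge and the transmissivities add.
Σ(K_i·b_i) = 28.4×2.22 + 0.00598×8.99 + 396×4.82 = 1972 m²/day.
Hydraulic gradient i = Δh / L = 9.97 / 220 = 0.04532.
Q = Σ(K_i·b_i) · W · i = 1972 × 1190 × 0.04532 = 1.063e+05 m³/day.

106000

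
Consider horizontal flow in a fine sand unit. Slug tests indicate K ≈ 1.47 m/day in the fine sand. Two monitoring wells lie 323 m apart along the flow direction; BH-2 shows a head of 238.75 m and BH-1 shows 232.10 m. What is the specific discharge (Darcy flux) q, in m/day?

Hydraulic gradient i = (238.75 − 232.10) / 323 = 6.65 / 323 = 0.02059.
Specific discharge q = K · i = 1.470 × 0.02059 = 0.03026 m/day.

0.0303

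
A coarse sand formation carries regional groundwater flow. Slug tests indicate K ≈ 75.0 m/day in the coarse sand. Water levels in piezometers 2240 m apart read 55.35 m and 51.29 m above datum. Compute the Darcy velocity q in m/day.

Hydraulic gradient i = (55.35 − 51.29) / 2240 = 4.06 / 2240 = 0.001812.
Specific discharge q = K · i = 75.00 × 0.001812 = 0.1359 m/day.

0.136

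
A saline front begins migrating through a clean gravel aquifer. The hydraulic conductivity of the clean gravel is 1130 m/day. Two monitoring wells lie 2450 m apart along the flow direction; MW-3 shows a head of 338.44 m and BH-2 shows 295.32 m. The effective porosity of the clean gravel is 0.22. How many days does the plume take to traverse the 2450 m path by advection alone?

Hydraulic gradient i = (338.44 − 295.32) / 2450 = 43.12 / 2450 = 0.01760.
Darcy flux q = K · i = 1130 × 0.01760 = 19.89 m/day.
Seepage velocity v = q / n_e = 19.89 / 0.22 = 90.40 m/day.
Travel time t = L / v = 2450 / 90.40 = 27.10 days.

27.1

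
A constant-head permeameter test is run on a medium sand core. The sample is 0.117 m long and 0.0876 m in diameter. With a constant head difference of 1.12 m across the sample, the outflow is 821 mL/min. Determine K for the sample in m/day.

Cross-sectional area A = π·(d/2)² = π × (0.0876/2)² = 0.006027 m².
Convert discharge: 821 mL/min = 1.368e-05 m³/s.
Darcy's law rearranged: K = Q·L / (A·Δh) = 1.368e-05 × 0.117 / (0.006027 × 1.12) = 0.0002372 m/s = 20.49 m/day.

20.5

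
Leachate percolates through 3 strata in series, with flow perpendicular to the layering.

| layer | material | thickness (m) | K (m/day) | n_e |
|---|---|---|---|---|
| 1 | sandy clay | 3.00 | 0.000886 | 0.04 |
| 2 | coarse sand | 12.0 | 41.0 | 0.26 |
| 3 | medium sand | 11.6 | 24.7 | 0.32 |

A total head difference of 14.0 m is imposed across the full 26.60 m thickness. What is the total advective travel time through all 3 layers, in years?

4.60

With flow normal to the layers, continuity requires the same specific discharge q through every layer.
Σ(b_i/K_i) = 3.00/0.000886 + 12.0/41.0 + 11.6/24.7 = 3387 d.
q = Δh / Σ(b_i/K_i) = 14.0 / 3387 = 0.004134 m/day.
In each layer the seepage velocity is v_i = q/n_i, so the layer transit time is t_i = b_i·n_i / q:
  layer 1 (sandy clay): t_1 = 3.00 × 0.04 / 0.004134 = 29.03 d
  layer 2 (coarse sand): t_2 = 12.0 × 0.26 / 0.004134 = 754.8 d
  layer 3 (medium sand): t_3 = 11.6 × 0.32 / 0.004134 = 898.0 d
Total t = Σ t_i = 1682 days = 4.604 years.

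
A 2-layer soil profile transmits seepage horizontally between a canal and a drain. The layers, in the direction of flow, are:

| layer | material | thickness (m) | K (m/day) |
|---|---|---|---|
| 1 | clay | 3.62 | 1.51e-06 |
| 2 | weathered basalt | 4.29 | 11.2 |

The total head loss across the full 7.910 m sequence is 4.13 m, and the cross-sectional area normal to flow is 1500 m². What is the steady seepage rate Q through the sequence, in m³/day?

0.00258

Flow is perpendicular to layering, so the layers act in series and the equivalent K is the thickness-weighted harmonic mean.
Total thickness L = 3.62 + 4.29 = 7.910 m.
Σ(b_i/K_i) = 3.62/1.51e-06 + 4.29/11.2 = 2.397e+06 d.
K_eq = L / Σ(b_i/K_i) = 7.910 / 2.397e+06 = 3.299e-06 m/day.
Q = K_eq · A · (Δh/L) = 3.299e-06 × 1500 × (4.13/7.910) = 0.002584 m³/day.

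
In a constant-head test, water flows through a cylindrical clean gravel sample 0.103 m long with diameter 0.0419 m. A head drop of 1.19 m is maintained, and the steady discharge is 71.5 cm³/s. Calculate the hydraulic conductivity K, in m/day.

388

Cross-sectional area A = π·(d/2)² = π × (0.0419/2)² = 0.001379 m².
Convert discharge: 71.5 cm³/s = 7.150e-05 m³/s.
Darcy's law rearranged: K = Q·L / (A·Δh) = 7.150e-05 × 0.103 / (0.001379 × 1.19) = 0.004488 m/s = 387.8 m/day.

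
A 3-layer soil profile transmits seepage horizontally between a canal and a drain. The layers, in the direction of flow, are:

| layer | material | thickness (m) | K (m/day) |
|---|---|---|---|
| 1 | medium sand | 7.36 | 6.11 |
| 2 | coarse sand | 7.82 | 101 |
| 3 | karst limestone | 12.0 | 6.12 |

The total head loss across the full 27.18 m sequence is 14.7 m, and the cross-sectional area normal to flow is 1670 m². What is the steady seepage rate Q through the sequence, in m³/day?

7570

Flow is perpendicular to layering, so the layers act in series and the equivalent K is the thickness-weighted harmonic mean.
Total thickness L = 7.36 + 7.82 + 12.0 = 27.18 m.
Σ(b_i/K_i) = 7.36/6.11 + 7.82/101 + 12.0/6.12 = 3.243 d.
K_eq = L / Σ(b_i/K_i) = 27.18 / 3.243 = 8.382 m/day.
Q = K_eq · A · (Δh/L) = 8.382 × 1670 × (14.7/27.18) = 7570 m³/day.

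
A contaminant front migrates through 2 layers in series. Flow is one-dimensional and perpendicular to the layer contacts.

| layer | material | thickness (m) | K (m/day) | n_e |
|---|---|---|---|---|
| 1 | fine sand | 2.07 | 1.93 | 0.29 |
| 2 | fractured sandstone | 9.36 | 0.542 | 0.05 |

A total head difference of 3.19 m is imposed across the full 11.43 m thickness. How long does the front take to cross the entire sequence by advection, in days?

6.14

With flow normal to the layers, continuity requires the same specific discharge q through every layer.
Σ(b_i/K_i) = 2.07/1.93 + 9.36/0.542 = 18.34 d.
q = Δh / Σ(b_i/K_i) = 3.19 / 18.34 = 0.1739 m/day.
In each layer the seepage velocity is v_i = q/n_i, so the layer transit time is t_i = b_i·n_i / q:
  layer 1 (fine sand): t_1 = 2.07 × 0.29 / 0.1739 = 3.452 d
  layer 2 (fractured sandstone): t_2 = 9.36 × 0.05 / 0.1739 = 2.691 d
Total t = Σ t_i = 6.143 days.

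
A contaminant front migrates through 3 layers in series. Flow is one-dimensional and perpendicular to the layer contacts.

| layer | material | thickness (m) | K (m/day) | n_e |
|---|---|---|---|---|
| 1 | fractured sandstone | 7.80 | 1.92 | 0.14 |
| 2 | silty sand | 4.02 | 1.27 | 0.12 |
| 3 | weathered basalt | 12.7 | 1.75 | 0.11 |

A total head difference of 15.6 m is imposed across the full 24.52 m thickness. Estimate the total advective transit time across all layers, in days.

With flow normal to the layers, continuity requires the same specific discharge q through every layer.
Σ(b_i/K_i) = 7.80/1.92 + 4.02/1.27 + 12.7/1.75 = 14.48 d.
q = Δh / Σ(b_i/K_i) = 15.6 / 14.48 = 1.077 m/day.
In each layer the seepage velocity is v_i = q/n_i, so the layer transit time is t_i = b_i·n_i / q:
  layer 1 (fractured sandstone): t_1 = 7.80 × 0.14 / 1.077 = 1.014 d
  layer 2 (silty sand): t_2 = 4.02 × 0.12 / 1.077 = 0.4479 d
  layer 3 (weathered basalt): t_3 = 12.7 × 0.11 / 1.077 = 1.297 d
Total t = Σ t_i = 2.759 days.

2.76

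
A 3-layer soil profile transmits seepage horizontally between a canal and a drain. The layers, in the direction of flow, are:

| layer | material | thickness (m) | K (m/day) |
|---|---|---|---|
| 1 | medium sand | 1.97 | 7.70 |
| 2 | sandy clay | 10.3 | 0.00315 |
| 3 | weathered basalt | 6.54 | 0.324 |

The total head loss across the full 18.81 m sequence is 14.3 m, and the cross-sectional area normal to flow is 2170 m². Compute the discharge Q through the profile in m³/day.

9.43

Flow is perpendicular to layering, so the layers act in series and the equivalent K is the thickness-weighted harmonic mean.
Total thickness L = 1.97 + 10.3 + 6.54 = 18.81 m.
Σ(b_i/K_i) = 1.97/7.70 + 10.3/0.00315 + 6.54/0.324 = 3290 d.
K_eq = L / Σ(b_i/K_i) = 18.81 / 3290 = 0.005717 m/day.
Q = K_eq · A · (Δh/L) = 0.005717 × 2170 × (14.3/18.81) = 9.431 m³/day.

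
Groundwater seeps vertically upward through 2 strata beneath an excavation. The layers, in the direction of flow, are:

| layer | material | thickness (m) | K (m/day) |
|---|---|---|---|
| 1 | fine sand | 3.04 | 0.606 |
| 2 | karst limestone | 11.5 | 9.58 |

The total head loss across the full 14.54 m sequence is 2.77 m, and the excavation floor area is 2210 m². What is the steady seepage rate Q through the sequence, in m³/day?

985

Flow is perpendicular to layering, so the layers act in series and the equivalent K is the thickness-weighted harmonic mean.
Total thickness L = 3.04 + 11.5 = 14.54 m.
Σ(b_i/K_i) = 3.04/0.606 + 11.5/9.58 = 6.217 d.
K_eq = L / Σ(b_i/K_i) = 14.54 / 6.217 = 2.339 m/day.
Q = K_eq · A · (Δh/L) = 2.339 × 2210 × (2.77/14.54) = 984.7 m³/day.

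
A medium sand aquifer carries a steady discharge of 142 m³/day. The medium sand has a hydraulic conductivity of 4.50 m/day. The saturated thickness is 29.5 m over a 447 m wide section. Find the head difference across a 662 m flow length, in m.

1.58

Cross-sectional area A = 447 × 29.5 = 13186 m².
From Q = K·A·i, i = Q / (K·A) = 142 / (4.500 × 13186) = 0.002393.
Head loss Δh = i · L = 0.002393 × 662 = 1.584 m.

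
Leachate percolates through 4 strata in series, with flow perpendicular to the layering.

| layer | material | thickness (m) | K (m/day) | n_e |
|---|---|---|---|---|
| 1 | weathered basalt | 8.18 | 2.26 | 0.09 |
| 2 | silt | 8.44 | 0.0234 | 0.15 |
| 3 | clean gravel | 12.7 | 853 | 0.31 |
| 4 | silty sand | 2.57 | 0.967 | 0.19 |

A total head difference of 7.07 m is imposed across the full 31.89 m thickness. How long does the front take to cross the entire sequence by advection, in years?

0.913

With flow normal to the layers, continuity requires the same specific discharge q through every layer.
Σ(b_i/K_i) = 8.18/2.26 + 8.44/0.0234 + 12.7/853 + 2.57/0.967 = 367.0 d.
q = Δh / Σ(b_i/K_i) = 7.07 / 367.0 = 0.01927 m/day.
In each layer the seepage velocity is v_i = q/n_i, so the layer transit time is t_i = b_i·n_i / q:
  layer 1 (weathered basalt): t_1 = 8.18 × 0.09 / 0.01927 = 38.21 d
  layer 2 (silt): t_2 = 8.44 × 0.15 / 0.01927 = 65.71 d
  layer 3 (clean gravel): t_3 = 12.7 × 0.31 / 0.01927 = 204.4 d
  layer 4 (silty sand): t_4 = 2.57 × 0.19 / 0.01927 = 25.35 d
Total t = Σ t_i = 333.6 days = 0.9134 years.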